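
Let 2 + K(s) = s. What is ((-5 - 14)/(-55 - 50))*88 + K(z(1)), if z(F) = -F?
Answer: 1357/105 ≈ 12.924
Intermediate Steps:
K(s) = -2 + s
((-5 - 14)/(-55 - 50))*88 + K(z(1)) = ((-5 - 14)/(-55 - 50))*88 + (-2 - 1*1) = -19/(-105)*88 + (-2 - 1) = -19*(-1/105)*88 - 3 = (19/105)*88 - 3 = 1672/105 - 3 = 1357/105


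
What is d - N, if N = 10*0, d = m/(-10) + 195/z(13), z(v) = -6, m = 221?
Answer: -273/5 ≈ -54.600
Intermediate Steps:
d = -273/5 (d = 221/(-10) + 195/(-6) = 221*(-⅒) + 195*(-⅙) = -221/10 - 65/2 = -273/5 ≈ -54.600)
N = 0
d - N = -273/5 - 1*0 = -273/5 + 0 = -273/5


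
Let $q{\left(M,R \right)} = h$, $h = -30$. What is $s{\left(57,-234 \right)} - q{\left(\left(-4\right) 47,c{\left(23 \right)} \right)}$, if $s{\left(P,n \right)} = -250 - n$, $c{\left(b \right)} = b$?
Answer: $14$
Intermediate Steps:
$q{\left(M,R \right)} = -30$
$s{\left(57,-234 \right)} - q{\left(\left(-4\right) 47,c{\left(23 \right)} \right)} = \left(-250 - -234\right) - -30 = \left(-250 + 234\right) + 30 = -16 + 30 = 14$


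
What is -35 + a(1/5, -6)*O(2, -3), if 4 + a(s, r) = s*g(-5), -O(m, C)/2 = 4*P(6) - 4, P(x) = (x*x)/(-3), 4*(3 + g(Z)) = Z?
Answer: -2697/5 ≈ -539.40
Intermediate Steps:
g(Z) = -3 + Z/4
P(x) = -x²/3 (P(x) = x²*(-⅓) = -x²/3)
O(m, C) = 104 (O(m, C) = -2*(4*(-⅓*6²) - 4) = -2*(4*(-⅓*36) - 4) = -2*(4*(-12) - 4) = -2*(-48 - 4) = -2*(-52) = 104)
a(s, r) = -4 - 17*s/4 (a(s, r) = -4 + s*(-3 + (¼)*(-5)) = -4 + s*(-3 - 5/4) = -4 + s*(-17/4) = -4 - 17*s/4)
-35 + a(1/5, -6)*O(2, -3) = -35 + (-4 - 17/4/5)*104 = -35 + (-4 - 17/4*⅕)*104 = -35 + (-4 - 17/20)*104 = -35 - 97/20*104 = -35 - 2522/5 = -2697/5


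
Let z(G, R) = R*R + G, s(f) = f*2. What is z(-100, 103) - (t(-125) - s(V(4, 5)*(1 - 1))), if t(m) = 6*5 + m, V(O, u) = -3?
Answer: 10604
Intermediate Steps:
t(m) = 30 + m
s(f) = 2*f
z(G, R) = G + R**2 (z(G, R) = R**2 + G = G + R**2)
z(-100, 103) - (t(-125) - s(V(4, 5)*(1 - 1))) = (-100 + 103**2) - ((30 - 125) - 2*(-3*(1 - 1))) = (-100 + 10609) - (-95 - 2*(-3*0)) = 10509 - (-95 - 2*0) = 10509 - (-95 - 1*0) = 10509 - (-95 + 0) = 10509 - 1*(-95) = 10509 + 95 = 10604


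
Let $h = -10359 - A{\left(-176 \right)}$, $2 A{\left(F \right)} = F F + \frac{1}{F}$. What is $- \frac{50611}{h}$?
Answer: $\frac{17815072}{9098143} \approx 1.9581$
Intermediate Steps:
$A{\left(F \right)} = \frac{1}{2 F} + \frac{F^{2}}{2}$ ($A{\left(F \right)} = \frac{F F + \frac{1}{F}}{2} = \frac{F^{2} + \frac{1}{F}}{2} = \frac{\frac{1}{F} + F^{2}}{2} = \frac{1}{2 F} + \frac{F^{2}}{2}$)
$h = - \frac{9098143}{352}$ ($h = -10359 - \frac{1 + \left(-176\right)^{3}}{2 \left(-176\right)} = -10359 - \frac{1}{2} \left(- \frac{1}{176}\right) \left(1 - 5451776\right) = -10359 - \frac{1}{2} \left(- \frac{1}{176}\right) \left(-5451775\right) = -10359 - \frac{5451775}{352} = - \frac{9098143}{352} \approx -25847.0$)
$- \frac{50611}{h} = - \frac{50611}{- \frac{9098143}{352}} = \left(-50611\right) \left(- \frac{352}{9098143}\right) = \frac{17815072}{9098143}$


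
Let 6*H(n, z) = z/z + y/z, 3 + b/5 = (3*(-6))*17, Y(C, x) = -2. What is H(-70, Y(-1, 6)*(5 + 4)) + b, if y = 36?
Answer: -9271/6 ≈ -1545.2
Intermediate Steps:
b = -1545 (b = -15 + 5*((3*(-6))*17) = -15 + 5*(-18*17) = -15 + 5*(-306) = -15 - 1530 = -1545)
H(n, z) = ⅙ + 6/z (H(n, z) = (z/z + 36/z)/6 = (1 + 36/z)/6 = ⅙ + 6/z)
H(-70, Y(-1, 6)*(5 + 4)) + b = (36 - 2*(5 + 4))/(6*((-2*(5 + 4)))) - 1545 = (36 - 2*9)/(6*((-2*9))) - 1545 = (⅙)*(36 - 18)/(-18) - 1545 = (⅙)*(-1/18)*18 - 1545 = -⅙ - 1545 = -9271/6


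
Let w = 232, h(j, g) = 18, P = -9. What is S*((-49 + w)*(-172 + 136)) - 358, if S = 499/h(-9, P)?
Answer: -182992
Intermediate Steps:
S = 499/18 ≈ 27.722
S*((-49 + w)*(-172 + 136)) - 358 = 499*((-49 + 232)*(-172 + 136))/18 - 358 = 499*(183*(-36))/18 - 358 = (499/18)*(-6588) - 358 = -182634 - 358 = -182992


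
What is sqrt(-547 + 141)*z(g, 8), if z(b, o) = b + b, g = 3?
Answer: 6*I*sqrt(406) ≈ 120.9*I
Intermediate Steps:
z(b, o) = 2*b
sqrt(-547 + 141)*z(g, 8) = sqrt(-547 + 141)*(2*3) = sqrt(-406)*6 = (I*sqrt(406))*6 = 6*I*sqrt(406)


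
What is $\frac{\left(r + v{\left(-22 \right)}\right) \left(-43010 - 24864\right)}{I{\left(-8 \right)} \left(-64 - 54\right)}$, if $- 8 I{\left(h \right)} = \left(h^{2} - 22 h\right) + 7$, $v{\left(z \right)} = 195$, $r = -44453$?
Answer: $\frac{12015869968}{14573} \approx 8.2453 \cdot 10^{5}$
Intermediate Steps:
$I{\left(h \right)} = - \frac{7}{8} - \frac{h^{2}}{8} + \frac{11 h}{4}$ ($I{\left(h \right)} = - \frac{\left(h^{2} - 22 h\right) + 7}{8} = - \frac{7 + h^{2} - 22 h}{8} = - \frac{7}{8} - \frac{h^{2}}{8} + \frac{11 h}{4}$)
$\frac{\left(r + v{\left(-22 \right)}\right) \left(-43010 - 24864\right)}{I{\left(-8 \right)} \left(-64 - 54\right)} = \frac{\left(-44453 + 195\right) \left(-43010 - 24864\right)}{\left(- \frac{7}{8} - \frac{\left(-8\right)^{2}}{8} + \frac{11}{4} \left(-8\right)\right) \left(-64 - 54\right)} = \frac{\left(-44258\right) \left(-67874\right)}{\left(- \frac{7}{8} - 8 - 22\right) \left(-64 - 54\right)} = \frac{3003967492}{\left(- \frac{7}{8} - 8 - 22\right) \left(-118\right)} = \frac{3003967492}{\left(- \frac{247}{8}\right) \left(-118\right)} = \frac{3003967492}{\frac{14573}{4}} = 3003967492 \cdot \frac{4}{14573} = \frac{12015869968}{14573}$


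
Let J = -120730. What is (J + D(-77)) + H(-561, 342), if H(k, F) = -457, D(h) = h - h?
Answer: -121187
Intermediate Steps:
D(h) = 0
(J + D(-77)) + H(-561, 342) = (-120730 + 0) - 457 = -120730 - 457 = -121187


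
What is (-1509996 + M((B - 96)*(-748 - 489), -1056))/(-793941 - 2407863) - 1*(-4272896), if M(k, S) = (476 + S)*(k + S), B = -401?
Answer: 110333330480/25821 ≈ 4.2730e+6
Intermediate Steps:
M(k, S) = (476 + S)*(S + k)
(-1509996 + M((B - 96)*(-748 - 489), -1056))/(-793941 - 2407863) - 1*(-4272896) = (-1509996 + ((-1056)**2 + 476*(-1056) + 476*((-401 - 96)*(-748 - 489)) - 1056*(-401 - 96)*(-748 - 489)))/(-793941 - 2407863) - 1*(-4272896) = (-1509996 + (1115136 - 502656 + 476*(-497*(-1237)) - (-524832)*(-1237)))/(-3201804) + 4272896 = (-1509996 + (1115136 - 502656 + 476*614789 - 1056*614789))*(-1/3201804) + 4272896 = (-1509996 + (1115136 - 502656 + 292639564 - 649217184))*(-1/3201804) + 4272896 = (-1509996 - 355965140)*(-1/3201804) + 4272896 = -357475136*(-1/3201804) + 4272896 = 2882864/25821 + 4272896 = 110333330480/25821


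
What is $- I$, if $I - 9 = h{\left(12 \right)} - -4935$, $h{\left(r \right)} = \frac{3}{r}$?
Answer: $- \frac{19777}{4} \approx -4944.3$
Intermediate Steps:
$I = \frac{19777}{4}$ ($I = 9 + \left(\frac{3}{12} - -4935\right) = 9 + \left(3 \cdot \frac{1}{12} + 4935\right) = 9 + \left(\frac{1}{4} + 4935\right) = 9 + \frac{19741}{4} = \frac{19777}{4} \approx 4944.3$)
$- I = \left(-1\right) \frac{19777}{4} = - \frac{19777}{4}$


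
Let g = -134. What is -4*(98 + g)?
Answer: 144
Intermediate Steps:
-4*(98 + g) = -4*(98 - 134) = -4*(-36) = 144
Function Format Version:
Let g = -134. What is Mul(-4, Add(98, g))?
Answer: 144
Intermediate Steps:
Mul(-4, Add(98, g)) = Mul(-4, Add(98, -134)) = Mul(-4, -36) = 144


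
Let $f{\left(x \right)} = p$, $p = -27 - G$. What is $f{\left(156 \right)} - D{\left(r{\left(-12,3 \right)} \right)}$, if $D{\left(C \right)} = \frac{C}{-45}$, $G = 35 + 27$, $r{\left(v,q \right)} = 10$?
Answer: $- \frac{799}{9} \approx -88.778$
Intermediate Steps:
$G = 62$
$D{\left(C \right)} = - \frac{C}{45}$ ($D{\left(C \right)} = C \left(- \frac{1}{45}\right) = - \frac{C}{45}$)
$p = -89$ ($p = -27 - 62 = -89$)
$f{\left(x \right)} = -89$
$f{\left(156 \right)} - D{\left(r{\left(-12,3 \right)} \right)} = -89 - \left(- \frac{1}{45}\right) 10 = -89 - - \frac{2}{9} = -89 + \frac{2}{9} = - \frac{799}{9}$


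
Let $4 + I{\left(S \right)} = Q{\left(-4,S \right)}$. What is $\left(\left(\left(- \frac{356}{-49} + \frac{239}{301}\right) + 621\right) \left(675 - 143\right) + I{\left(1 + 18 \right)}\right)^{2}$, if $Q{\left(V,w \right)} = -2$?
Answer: $\frac{10146678354641284}{90601} \approx 1.1199 \cdot 10^{11}$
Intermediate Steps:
$I{\left(S \right)} = -6$ ($I{\left(S \right)} = -4 - 2 = -6$)
$\left(\left(\left(- \frac{356}{-49} + \frac{239}{301}\right) + 621\right) \left(675 - 143\right) + I{\left(1 + 18 \right)}\right)^{2} = \left(\left(\left(- \frac{356}{-49} + \frac{239}{301}\right) + 621\right) \left(675 - 143\right) - 6\right)^{2} = \left(\left(\left(\left(-356\right) \left(- \frac{1}{49}\right) + 239 \cdot \frac{1}{301}\right) + 621\right) 532 - 6\right)^{2} = \left(\left(\left(\frac{356}{49} + \frac{239}{301}\right) + 621\right) 532 - 6\right)^{2} = \left(\left(\frac{16981}{2107} + 621\right) 532 - 6\right)^{2} = \left(\frac{1325428}{2107} \cdot 532 - 6\right)^{2} = \left(\frac{100732528}{301} - 6\right)^{2} = \left(\frac{100730722}{301}\right)^{2} = \frac{10146678354641284}{90601}$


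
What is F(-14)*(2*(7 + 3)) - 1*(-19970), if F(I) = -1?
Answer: 19950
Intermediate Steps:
F(-14)*(2*(7 + 3)) - 1*(-19970) = -2*(7 + 3) - 1*(-19970) = -2*10 + 19970 = -1*20 + 19970 = -20 + 19970 = 19950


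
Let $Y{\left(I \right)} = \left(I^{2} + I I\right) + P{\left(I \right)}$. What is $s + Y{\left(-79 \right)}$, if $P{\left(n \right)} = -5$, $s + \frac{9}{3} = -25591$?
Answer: $-13117$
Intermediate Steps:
$s = -25594$ ($s = -3 - 25591 = -25594$)
$Y{\left(I \right)} = -5 + 2 I^{2}$ ($Y{\left(I \right)} = \left(I^{2} + I I\right) - 5 = \left(I^{2} + I^{2}\right) - 5 = 2 I^{2} - 5 = -5 + 2 I^{2}$)
$s + Y{\left(-79 \right)} = -25594 - \left(5 - 2 \left(-79\right)^{2}\right) = -25594 + \left(-5 + 2 \cdot 6241\right) = -25594 + \left(-5 + 12482\right) = -25594 + 12477 = -13117$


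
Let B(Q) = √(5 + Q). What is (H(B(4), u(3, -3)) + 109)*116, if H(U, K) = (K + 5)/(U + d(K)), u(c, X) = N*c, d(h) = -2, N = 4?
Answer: 14616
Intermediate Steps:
u(c, X) = 4*c
H(U, K) = (5 + K)/(-2 + U) (H(U, K) = (K + 5)/(U - 2) = (5 + K)/(-2 + U))
(H(B(4), u(3, -3)) + 109)*116 = ((5 + 4*3)/(-2 + √(5 + 4)) + 109)*116 = ((5 + 12)/(-2 + √9) + 109)*116 = (17/(-2 + 3) + 109)*116 = (17/1 + 109)*116 = (1*17 + 109)*116 = (17 + 109)*116 = 126*116 = 14616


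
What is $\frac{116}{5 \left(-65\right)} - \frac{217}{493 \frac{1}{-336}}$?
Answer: $\frac{23639212}{160225} \approx 147.54$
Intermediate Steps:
$\frac{116}{5 \left(-65\right)} - \frac{217}{493 \frac{1}{-336}} = \frac{116}{-325} - \frac{217}{493 \left(- \frac{1}{336}\right)} = 116 \left(- \frac{1}{325}\right) - \frac{217}{- \frac{493}{336}} = - \frac{116}{325} - - \frac{72912}{493} = - \frac{116}{325} + \frac{72912}{493} = \frac{23639212}{160225}$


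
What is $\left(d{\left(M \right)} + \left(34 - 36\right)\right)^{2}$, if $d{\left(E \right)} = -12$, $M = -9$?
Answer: $196$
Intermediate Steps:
$\left(d{\left(M \right)} + \left(34 - 36\right)\right)^{2} = \left(-12 + \left(34 - 36\right)\right)^{2} = \left(-12 - 2\right)^{2} = \left(-14\right)^{2} = 196$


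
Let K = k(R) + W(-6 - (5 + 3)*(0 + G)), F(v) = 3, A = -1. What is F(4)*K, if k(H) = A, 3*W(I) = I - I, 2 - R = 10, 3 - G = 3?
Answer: -3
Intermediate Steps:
G = 0 (G = 3 - 1*3 = 3 - 3 = 0)
R = -8 (R = 2 - 1*10 = 2 - 10 = -8)
W(I) = 0 (W(I) = (I - I)/3 = (1/3)*0 = 0)
k(H) = -1
K = -1 (K = -1 + 0 = -1)
F(4)*K = 3*(-1) = -3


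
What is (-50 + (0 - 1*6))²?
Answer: 3136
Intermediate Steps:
(-50 + (0 - 1*6))² = (-50 + (0 - 6))² = (-50 - 6)² = (-56)² = 3136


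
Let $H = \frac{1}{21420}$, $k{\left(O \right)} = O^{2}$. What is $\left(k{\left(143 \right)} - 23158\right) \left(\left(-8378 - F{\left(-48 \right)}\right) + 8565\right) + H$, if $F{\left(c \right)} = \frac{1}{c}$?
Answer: $- \frac{43408867001}{85680} \approx -5.0664 \cdot 10^{5}$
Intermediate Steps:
$H = \frac{1}{21420} \approx 4.6685 \cdot 10^{-5}$
$\left(k{\left(143 \right)} - 23158\right) \left(\left(-8378 - F{\left(-48 \right)}\right) + 8565\right) + H = \left(143^{2} - 23158\right) \left(\left(-8378 - \frac{1}{-48}\right) + 8565\right) + \frac{1}{21420} = \left(20449 - 23158\right) \left(\left(-8378 - - \frac{1}{48}\right) + 8565\right) + \frac{1}{21420} = - 2709 \left(\left(-8378 + \frac{1}{48}\right) + 8565\right) + \frac{1}{21420} = - 2709 \left(- \frac{402143}{48} + 8565\right) + \frac{1}{21420} = \left(-2709\right) \frac{8977}{48} + \frac{1}{21420} = - \frac{8106231}{16} + \frac{1}{21420} = - \frac{43408867001}{85680}$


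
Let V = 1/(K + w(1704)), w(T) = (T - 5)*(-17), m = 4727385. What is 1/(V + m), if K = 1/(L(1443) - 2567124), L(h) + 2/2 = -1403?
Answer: 74186794225/350709538214783097 ≈ 2.1153e-7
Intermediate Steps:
w(T) = 85 - 17*T (w(T) = (-5 + T)*(-17) = 85 - 17*T)
L(h) = -1404 (L(h) = -1 - 1403 = -1404)
K = -1/2568528 (K = 1/(-1404 - 2567124) = 1/(-2568528) = -1/2568528 ≈ -3.8933e-7)
V = -2568528/74186794225 (V = 1/(-1/2568528 + (85 - 17*1704)) = 1/(-1/2568528 + (85 - 28968)) = 1/(-1/2568528 - 28883) = 1/(-74186794225/2568528) = -2568528/74186794225 ≈ -3.4622e-5)
1/(V + m) = 1/(-2568528/74186794225 + 4727385) = 1/(350709538214783097/74186794225) = 74186794225/350709538214783097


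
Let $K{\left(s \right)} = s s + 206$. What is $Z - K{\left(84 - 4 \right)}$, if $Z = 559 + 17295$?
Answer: $11248$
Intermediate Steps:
$K{\left(s \right)} = 206 + s^{2}$ ($K{\left(s \right)} = s^{2} + 206 = 206 + s^{2}$)
$Z = 17854$
$Z - K{\left(84 - 4 \right)} = 17854 - \left(206 + \left(84 - 4\right)^{2}\right) = 17854 - \left(206 + 80^{2}\right) = 17854 - \left(206 + 6400\right) = 17854 - 6606 = 11248$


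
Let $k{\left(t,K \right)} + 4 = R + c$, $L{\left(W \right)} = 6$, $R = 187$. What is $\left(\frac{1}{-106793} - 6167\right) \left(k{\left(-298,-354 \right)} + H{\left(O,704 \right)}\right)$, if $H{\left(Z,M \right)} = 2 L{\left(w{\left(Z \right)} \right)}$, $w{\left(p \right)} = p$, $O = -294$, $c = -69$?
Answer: $- \frac{82982646432}{106793} \approx -7.7704 \cdot 10^{5}$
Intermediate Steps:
$H{\left(Z,M \right)} = 12$ ($H{\left(Z,M \right)} = 2 \cdot 6 = 12$)
$k{\left(t,K \right)} = 114$ ($k{\left(t,K \right)} = -4 + \left(187 - 69\right) = -4 + 118 = 114$)
$\left(\frac{1}{-106793} - 6167\right) \left(k{\left(-298,-354 \right)} + H{\left(O,704 \right)}\right) = \left(\frac{1}{-106793} - 6167\right) \left(114 + 12\right) = \left(- \frac{1}{106793} - 6167\right) 126 = \left(- \frac{658592432}{106793}\right) 126 = - \frac{82982646432}{106793}$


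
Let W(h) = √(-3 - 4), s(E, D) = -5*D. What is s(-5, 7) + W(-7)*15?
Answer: -35 + 15*I*√7 ≈ -35.0 + 39.686*I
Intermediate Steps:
W(h) = I*√7 (W(h) = √(-7) = I*√7)
s(-5, 7) + W(-7)*15 = -5*7 + (I*√7)*15 = -35 + 15*I*√7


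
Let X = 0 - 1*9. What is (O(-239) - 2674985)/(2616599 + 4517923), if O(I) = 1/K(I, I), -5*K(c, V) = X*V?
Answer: -2876946370/7673178411 ≈ -0.37494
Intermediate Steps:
X = -9 (X = 0 - 9 = -9)
K(c, V) = 9*V/5 (K(c, V) = -(-9)*V/5 = 9*V/5)
O(I) = 5/(9*I) (O(I) = 1/(9*I/5) = 5/(9*I))
(O(-239) - 2674985)/(2616599 + 4517923) = ((5/9)/(-239) - 2674985)/(2616599 + 4517923) = ((5/9)*(-1/239) - 2674985)/7134522 = (-5/2151 - 2674985)*(1/7134522) = -5753892740/2151*1/7134522 = -2876946370/7673178411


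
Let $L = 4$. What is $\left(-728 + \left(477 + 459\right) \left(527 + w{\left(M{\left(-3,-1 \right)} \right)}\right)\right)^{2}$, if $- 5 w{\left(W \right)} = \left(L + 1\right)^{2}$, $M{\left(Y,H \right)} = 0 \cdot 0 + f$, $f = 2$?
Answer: $238011282496$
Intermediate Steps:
$M{\left(Y,H \right)} = 2$ ($M{\left(Y,H \right)} = 0 \cdot 0 + 2 = 0 + 2 = 2$)
$w{\left(W \right)} = -5$ ($w{\left(W \right)} = - \frac{\left(4 + 1\right)^{2}}{5} = - \frac{5^{2}}{5} = \left(- \frac{1}{5}\right) 25 = -5$)
$\left(-728 + \left(477 + 459\right) \left(527 + w{\left(M{\left(-3,-1 \right)} \right)}\right)\right)^{2} = \left(-728 + \left(477 + 459\right) \left(527 - 5\right)\right)^{2} = \left(-728 + 936 \cdot 522\right)^{2} = \left(-728 + 488592\right)^{2} = 487864^{2} = 238011282496$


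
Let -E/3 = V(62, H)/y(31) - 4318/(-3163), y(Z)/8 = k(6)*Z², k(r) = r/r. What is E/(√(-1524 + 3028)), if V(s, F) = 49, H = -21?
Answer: -100055313*√94/9143246144 ≈ -0.10610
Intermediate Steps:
k(r) = 1
y(Z) = 8*Z² (y(Z) = 8*(1*Z²) = 8*Z²)
E = -100055313/24317144 (E = -3*(49/((8*31²)) - 4318/(-3163)) = -3*(49/((8*961)) - 4318*(-1/3163)) = -3*(49/7688 + 4318/3163) = -3*33351771/24317144 = -100055313/24317144 ≈ -4.1146)
E/(√(-1524 + 3028)) = -100055313/(24317144*√(-1524 + 3028)) = -100055313*√94/376/24317144 = -100055313*√94/9143246144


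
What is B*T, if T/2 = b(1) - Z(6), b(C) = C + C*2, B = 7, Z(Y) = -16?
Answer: 266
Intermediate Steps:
b(C) = 3*C (b(C) = C + 2*C = 3*C)
T = 38 (T = 2*(3*1 - 1*(-16)) = 2*(3 + 16) = 2*19 = 38)
B*T = 7*38 = 266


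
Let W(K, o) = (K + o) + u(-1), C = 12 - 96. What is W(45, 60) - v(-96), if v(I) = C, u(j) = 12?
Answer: 201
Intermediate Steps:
C = -84
W(K, o) = 12 + K + o (W(K, o) = (K + o) + 12 = 12 + K + o)
v(I) = -84
W(45, 60) - v(-96) = (12 + 45 + 60) - 1*(-84) = 117 + 84 = 201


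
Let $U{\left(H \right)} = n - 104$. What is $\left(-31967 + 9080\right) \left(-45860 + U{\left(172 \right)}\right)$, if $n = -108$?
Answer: $1054449864$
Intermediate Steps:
$U{\left(H \right)} = -212$ ($U{\left(H \right)} = -108 - 104 = -212$)
$\left(-31967 + 9080\right) \left(-45860 + U{\left(172 \right)}\right) = \left(-31967 + 9080\right) \left(-45860 - 212\right) = \left(-22887\right) \left(-46072\right) = 1054449864$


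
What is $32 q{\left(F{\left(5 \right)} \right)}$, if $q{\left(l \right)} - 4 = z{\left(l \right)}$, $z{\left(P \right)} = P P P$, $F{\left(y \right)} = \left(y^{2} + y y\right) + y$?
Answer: $5324128$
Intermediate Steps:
$F{\left(y \right)} = y + 2 y^{2}$ ($F{\left(y \right)} = \left(y^{2} + y^{2}\right) + y = 2 y^{2} + y = y + 2 y^{2}$)
$z{\left(P \right)} = P^{3}$ ($z{\left(P \right)} = P^{2} P = P^{3}$)
$q{\left(l \right)} = 4 + l^{3}$
$32 q{\left(F{\left(5 \right)} \right)} = 32 \left(4 + \left(5 \left(1 + 2 \cdot 5\right)\right)^{3}\right) = 32 \left(4 + \left(5 \left(1 + 10\right)\right)^{3}\right) = 32 \left(4 + \left(5 \cdot 11\right)^{3}\right) = 32 \left(4 + 55^{3}\right) = 32 \left(4 + 166375\right) = 32 \cdot 166379 = 5324128$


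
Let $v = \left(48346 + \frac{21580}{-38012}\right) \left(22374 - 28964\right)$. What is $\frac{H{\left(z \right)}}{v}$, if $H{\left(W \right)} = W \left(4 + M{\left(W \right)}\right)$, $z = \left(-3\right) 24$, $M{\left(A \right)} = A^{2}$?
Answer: $\frac{136527408}{116446983745} \approx 0.0011724$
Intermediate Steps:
$z = -72$
$v = - \frac{232893967490}{731}$ ($v = \left(48346 + 21580 \left(- \frac{1}{38012}\right)\right) \left(-6590\right) = \left(48346 - \frac{415}{731}\right) \left(-6590\right) = \frac{35340511}{731} \left(-6590\right) = - \frac{232893967490}{731} \approx -3.186 \cdot 10^{8}$)
$H{\left(W \right)} = W \left(4 + W^{2}\right)$
$\frac{H{\left(z \right)}}{v} = \frac{\left(-72\right) \left(4 + \left(-72\right)^{2}\right)}{- \frac{232893967490}{731}} = - 72 \left(4 + 5184\right) \left(- \frac{731}{232893967490}\right) = \left(-72\right) 5188 \left(- \frac{731}{232893967490}\right) = \left(-373536\right) \left(- \frac{731}{232893967490}\right) = \frac{136527408}{116446983745}$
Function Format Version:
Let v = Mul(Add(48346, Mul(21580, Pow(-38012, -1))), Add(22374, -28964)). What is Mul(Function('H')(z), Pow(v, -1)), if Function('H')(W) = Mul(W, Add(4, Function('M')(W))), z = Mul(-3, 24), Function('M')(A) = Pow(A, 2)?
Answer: Rational(136527408, 116446983745) ≈ 0.0011724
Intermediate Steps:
z = -72
v = Rational(-232893967490, 731) (v = Mul(Add(48346, Mul(21580, Rational(-1, 38012))), -6590) = Mul(Add(48346, Rational(-415, 731)), -6590) = Mul(Rational(35340511, 731), -6590) = Rational(-232893967490, 731) ≈ -3.1860e+8)
Function('H')(W) = Mul(W, Add(4, Pow(W, 2)))
Mul(Function('H')(z), Pow(v, -1)) = Mul(Mul(-72, Add(4, Pow(-72, 2))), Pow(Rational(-232893967490, 731), -1)) = Mul(Mul(-72, Add(4, 5184)), Rational(-731, 232893967490)) = Mul(Mul(-72, 5188), Rational(-731, 232893967490)) = Mul(-373536, Rational(-731, 232893967490)) = Rational(136527408, 116446983745)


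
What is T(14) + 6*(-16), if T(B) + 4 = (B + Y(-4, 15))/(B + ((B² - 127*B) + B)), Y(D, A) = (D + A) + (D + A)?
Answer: -25906/259 ≈ -100.02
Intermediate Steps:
Y(D, A) = 2*A + 2*D (Y(D, A) = (A + D) + (A + D) = 2*A + 2*D)
T(B) = -4 + (22 + B)/(B² - 125*B) (T(B) = -4 + (B + (2*15 + 2*(-4)))/(B + ((B² - 127*B) + B)) = -4 + (B + (30 - 8))/(B + (B² - 126*B)) = -4 + (B + 22)/(B² - 125*B) = -4 + (22 + B)/(B² - 125*B))
T(14) + 6*(-16) = (22 - 4*14² + 501*14)/(14*(-125 + 14)) + 6*(-16) = (1/14)*(22 - 4*196 + 7014)/(-111) - 96 = (1/14)*(-1/111)*(22 - 784 + 7014) - 96 = (1/14)*(-1/111)*6252 - 96 = -1042/259 - 96 = -25906/259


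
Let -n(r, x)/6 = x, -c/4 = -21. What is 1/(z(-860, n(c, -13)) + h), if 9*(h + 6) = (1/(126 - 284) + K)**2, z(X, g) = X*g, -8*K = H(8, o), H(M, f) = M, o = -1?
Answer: -24964/1674732095 ≈ -1.4906e-5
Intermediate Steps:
c = 84 (c = -4*(-21) = 84)
n(r, x) = -6*x
K = -1 (K = -1/8*8 = -1)
h = -146975/24964 (h = -6 + (1/(126 - 284) - 1)**2/9 = -6 + (1/(-158) - 1)**2/9 = -6 + (-1/158 - 1)**2/9 = -6 + (-159/158)**2/9 = -6 + (1/9)*(25281/24964) = -6 + 2809/24964 = -146975/24964 ≈ -5.8875)
1/(z(-860, n(c, -13)) + h) = 1/(-(-5160)*(-13) - 146975/24964) = 1/(-860*78 - 146975/24964) = 1/(-67080 - 146975/24964) = 1/(-1674732095/24964) = -24964/1674732095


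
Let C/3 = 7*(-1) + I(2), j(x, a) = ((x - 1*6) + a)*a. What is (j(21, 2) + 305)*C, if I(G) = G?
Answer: -5085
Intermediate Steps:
j(x, a) = a*(-6 + a + x) (j(x, a) = ((x - 6) + a)*a = ((-6 + x) + a)*a = (-6 + a + x)*a = a*(-6 + a + x))
C = -15 (C = 3*(7*(-1) + 2) = 3*(-7 + 2) = 3*(-5) = -15)
(j(21, 2) + 305)*C = (2*(-6 + 2 + 21) + 305)*(-15) = (2*17 + 305)*(-15) = (34 + 305)*(-15) = 339*(-15) = -5085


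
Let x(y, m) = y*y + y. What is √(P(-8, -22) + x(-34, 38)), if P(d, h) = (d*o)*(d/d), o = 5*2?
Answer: √1042 ≈ 32.280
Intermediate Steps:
o = 10
x(y, m) = y + y² (x(y, m) = y² + y = y + y²)
P(d, h) = 10*d (P(d, h) = (d*10)*(d/d) = (10*d)*1 = 10*d)
√(P(-8, -22) + x(-34, 38)) = √(10*(-8) - 34*(1 - 34)) = √(-80 - 34*(-33)) = √(-80 + 1122) = √1042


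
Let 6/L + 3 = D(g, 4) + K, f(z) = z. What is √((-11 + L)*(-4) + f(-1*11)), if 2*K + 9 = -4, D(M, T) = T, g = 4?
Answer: √4521/11 ≈ 6.1126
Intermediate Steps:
K = -13/2 (K = -9/2 + (½)*(-4) = -9/2 - 2 = -13/2 ≈ -6.5000)
L = -12/11 (L = 6/(-3 + (4 - 13/2)) = 6/(-3 - 5/2) = 6/(-11/2) = 6*(-2/11) = -12/11 ≈ -1.0909)
√((-11 + L)*(-4) + f(-1*11)) = √((-11 - 12/11)*(-4) - 1*11) = √(-133/11*(-4) - 11) = √(532/11 - 11) = √(411/11) = √4521/11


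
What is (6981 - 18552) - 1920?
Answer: -13491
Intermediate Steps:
(6981 - 18552) - 1920 = -11571 - 1920 = -13491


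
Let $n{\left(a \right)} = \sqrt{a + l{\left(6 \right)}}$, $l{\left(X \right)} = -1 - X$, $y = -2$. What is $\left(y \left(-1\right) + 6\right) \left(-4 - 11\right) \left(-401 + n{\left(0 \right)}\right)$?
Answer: $48120 - 120 i \sqrt{7} \approx 48120.0 - 317.49 i$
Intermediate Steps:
$n{\left(a \right)} = \sqrt{-7 + a}$ ($n{\left(a \right)} = \sqrt{a - 7} = \sqrt{-7 + a}$)
$\left(y \left(-1\right) + 6\right) \left(-4 - 11\right) \left(-401 + n{\left(0 \right)}\right) = \left(\left(-2\right) \left(-1\right) + 6\right) \left(-4 - 11\right) \left(-401 + \sqrt{-7 + 0}\right) = \left(2 + 6\right) \left(-15\right) \left(-401 + \sqrt{-7}\right) = 8 \left(-15\right) \left(-401 + i \sqrt{7}\right) = - 120 \left(-401 + i \sqrt{7}\right) = 48120 - 120 i \sqrt{7}$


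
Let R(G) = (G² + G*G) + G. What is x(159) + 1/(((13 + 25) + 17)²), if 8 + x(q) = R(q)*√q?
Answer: -24199/3025 + 50721*√159 ≈ 6.3956e+5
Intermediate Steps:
R(G) = G + 2*G² (R(G) = (G² + G²) + G = 2*G² + G = G + 2*G²)
x(q) = -8 + q^(3/2)*(1 + 2*q) (x(q) = -8 + (q*(1 + 2*q))*√q = -8 + q^(3/2)*(1 + 2*q))
x(159) + 1/(((13 + 25) + 17)²) = (-8 + 159^(3/2)*(1 + 2*159)) + 1/(((13 + 25) + 17)²) = (-8 + (159*√159)*(1 + 318)) + 1/((38 + 17)²) = (-8 + (159*√159)*319) + 1/(55²) = (-8 + 50721*√159) + 1/3025 = -24199/3025 + 50721*√159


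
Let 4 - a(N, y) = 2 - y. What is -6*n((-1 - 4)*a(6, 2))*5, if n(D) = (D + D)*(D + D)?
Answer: -48000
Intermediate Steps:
a(N, y) = 2 + y (a(N, y) = 4 - (2 - y) = 4 + (-2 + y) = 2 + y)
n(D) = 4*D² (n(D) = (2*D)*(2*D) = 4*D²)
-6*n((-1 - 4)*a(6, 2))*5 = -24*((-1 - 4)*(2 + 2))²*5 = -24*(-5*4)²*5 = -24*(-20)²*5 = -24*400*5 = -6*1600*5 = -9600*5 = -48000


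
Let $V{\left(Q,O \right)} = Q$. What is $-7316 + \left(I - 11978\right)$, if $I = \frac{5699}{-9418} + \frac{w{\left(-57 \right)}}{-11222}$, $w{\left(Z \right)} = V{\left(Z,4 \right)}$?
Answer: $- \frac{509805761844}{26422199} \approx -19295.0$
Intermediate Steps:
$w{\left(Z \right)} = Z$
$I = - \frac{15854338}{26422199}$ ($I = \frac{5699}{-9418} - \frac{57}{-11222} = 5699 \left(- \frac{1}{9418}\right) - - \frac{57}{11222} = - \frac{5699}{9418} + \frac{57}{11222} = - \frac{15854338}{26422199} \approx -0.60004$)
$-7316 + \left(I - 11978\right) = -7316 - \frac{316500953960}{26422199} = - \frac{509805761844}{26422199}$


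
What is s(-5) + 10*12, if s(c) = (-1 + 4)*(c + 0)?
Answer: 105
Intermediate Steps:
s(c) = 3*c
s(-5) + 10*12 = 3*(-5) + 10*12 = -15 + 120 = 105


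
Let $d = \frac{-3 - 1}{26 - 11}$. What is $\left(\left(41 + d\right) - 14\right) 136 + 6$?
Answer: $\frac{54626}{15} \approx 3641.7$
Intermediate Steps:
$d = - \frac{4}{15} \approx -0.26667$
$\left(\left(41 + d\right) - 14\right) 136 + 6 = \left(\left(41 - \frac{4}{15}\right) - 14\right) 136 + 6 = \left(\frac{611}{15} - 14\right) 136 + 6 = \frac{401}{15} \cdot 136 + 6 = \frac{54536}{15} + 6 = \frac{54626}{15}$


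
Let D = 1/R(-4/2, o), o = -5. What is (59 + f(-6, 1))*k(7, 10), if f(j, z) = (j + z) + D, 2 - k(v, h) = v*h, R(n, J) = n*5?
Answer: -18326/5 ≈ -3665.2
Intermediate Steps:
R(n, J) = 5*n
k(v, h) = 2 - h*v (k(v, h) = 2 - v*h = 2 - h*v)
D = -⅒ (D = 1/(5*(-4/2)) = 1/(5*(-4*½)) = 1/(5*(-2)) = 1/(-10) = -⅒ ≈ -0.10000)
f(j, z) = -⅒ + j + z (f(j, z) = (j + z) - ⅒ = -⅒ + j + z)
(59 + f(-6, 1))*k(7, 10) = (59 + (-⅒ - 6 + 1))*(2 - 1*10*7) = (59 - 51/10)*(2 - 70) = (539/10)*(-68) = -18326/5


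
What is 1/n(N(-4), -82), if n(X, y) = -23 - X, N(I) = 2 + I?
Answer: -1/21 ≈ -0.047619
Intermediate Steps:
1/n(N(-4), -82) = 1/(-23 - (2 - 4)) = 1/(-23 - 1*(-2)) = 1/(-23 + 2) = 1/(-21) = -1/21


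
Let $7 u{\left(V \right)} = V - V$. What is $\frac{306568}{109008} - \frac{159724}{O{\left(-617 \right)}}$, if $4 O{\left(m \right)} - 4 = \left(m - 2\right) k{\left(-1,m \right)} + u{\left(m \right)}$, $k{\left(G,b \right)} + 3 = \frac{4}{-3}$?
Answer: $- \frac{25807961749}{109811934} \approx -235.02$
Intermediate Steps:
$k{\left(G,b \right)} = - \frac{13}{3}$ ($k{\left(G,b \right)} = -3 + \frac{4}{-3} = -3 + 4 \left(- \frac{1}{3}\right) = -3 - \frac{4}{3} = - \frac{13}{3}$)
$u{\left(V \right)} = 0$ ($u{\left(V \right)} = \frac{V - V}{7} = \frac{1}{7} \cdot 0 = 0$)
$O{\left(m \right)} = \frac{19}{6} - \frac{13 m}{12}$ ($O{\left(m \right)} = 1 + \frac{\left(m - 2\right) \left(- \frac{13}{3}\right) + 0}{4} = 1 + \frac{\left(-2 + m\right) \left(- \frac{13}{3}\right) + 0}{4} = 1 + \frac{\left(\frac{26}{3} - \frac{13 m}{3}\right) + 0}{4} = 1 + \frac{\frac{26}{3} - \frac{13 m}{3}}{4} = 1 - \left(- \frac{13}{6} + \frac{13 m}{12}\right) = \frac{19}{6} - \frac{13 m}{12}$)
$\frac{306568}{109008} - \frac{159724}{O{\left(-617 \right)}} = \frac{306568}{109008} - \frac{159724}{\frac{19}{6} - - \frac{8021}{12}} = 306568 \cdot \frac{1}{109008} - \frac{159724}{\frac{19}{6} + \frac{8021}{12}} = \frac{38321}{13626} - \frac{159724}{\frac{8059}{12}} = \frac{38321}{13626} - \frac{1916688}{8059} = - \frac{25807961749}{109811934}$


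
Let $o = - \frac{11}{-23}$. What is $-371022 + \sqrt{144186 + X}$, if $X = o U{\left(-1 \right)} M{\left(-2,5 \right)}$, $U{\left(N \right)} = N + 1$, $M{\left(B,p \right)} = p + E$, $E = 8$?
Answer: $-371022 + \sqrt{144186} \approx -3.7064 \cdot 10^{5}$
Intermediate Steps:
$M{\left(B,p \right)} = 8 + p$ ($M{\left(B,p \right)} = p + 8 = 8 + p$)
$U{\left(N \right)} = 1 + N$
$o = \frac{11}{23}$ ($o = \left(-11\right) \left(- \frac{1}{23}\right) = \frac{11}{23} \approx 0.47826$)
$X = 0$ ($X = \frac{11 \left(1 - 1\right)}{23} \left(8 + 5\right) = \frac{11}{23} \cdot 0 \cdot 13 = 0 \cdot 13 = 0$)
$-371022 + \sqrt{144186 + X} = -371022 + \sqrt{144186 + 0} = -371022 + \sqrt{144186}$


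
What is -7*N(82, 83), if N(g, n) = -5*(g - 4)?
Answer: 2730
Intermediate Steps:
N(g, n) = 20 - 5*g (N(g, n) = -5*(-4 + g) = 20 - 5*g)
-7*N(82, 83) = -7*(20 - 5*82) = -7*(20 - 410) = -7*(-390) = 2730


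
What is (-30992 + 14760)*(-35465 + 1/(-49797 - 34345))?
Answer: 24218923387596/42071 ≈ 5.7567e+8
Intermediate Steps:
(-30992 + 14760)*(-35465 + 1/(-49797 - 34345)) = -16232*(-35465 + 1/(-84142)) = -16232*(-35465 - 1/84142) = -16232*(-2984096031/84142) = 24218923387596/42071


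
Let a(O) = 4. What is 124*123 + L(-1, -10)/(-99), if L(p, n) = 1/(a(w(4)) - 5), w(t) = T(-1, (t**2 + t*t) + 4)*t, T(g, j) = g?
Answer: 1509949/99 ≈ 15252.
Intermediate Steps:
w(t) = -t
L(p, n) = -1 (L(p, n) = 1/(4 - 5) = 1/(-1) = -1)
124*123 + L(-1, -10)/(-99) = 124*123 - 1/(-99) = 15252 - 1*(-1/99) = 15252 + 1/99 = 1509949/99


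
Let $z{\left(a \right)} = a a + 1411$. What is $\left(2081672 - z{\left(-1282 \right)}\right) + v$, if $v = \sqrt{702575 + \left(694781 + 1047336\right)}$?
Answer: $436737 + 38 \sqrt{1693} \approx 4.383 \cdot 10^{5}$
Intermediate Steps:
$z{\left(a \right)} = 1411 + a^{2}$ ($z{\left(a \right)} = a^{2} + 1411 = 1411 + a^{2}$)
$v = 38 \sqrt{1693}$ ($v = \sqrt{702575 + 1742117} = \sqrt{2444692} = 38 \sqrt{1693} \approx 1563.6$)
$\left(2081672 - z{\left(-1282 \right)}\right) + v = \left(2081672 - \left(1411 + \left(-1282\right)^{2}\right)\right) + 38 \sqrt{1693} = \left(2081672 - \left(1411 + 1643524\right)\right) + 38 \sqrt{1693} = \left(2081672 - 1644935\right) + 38 \sqrt{1693} = 436737 + 38 \sqrt{1693}$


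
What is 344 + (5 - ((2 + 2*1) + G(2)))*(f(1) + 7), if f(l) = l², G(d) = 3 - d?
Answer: 344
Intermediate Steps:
344 + (5 - ((2 + 2*1) + G(2)))*(f(1) + 7) = 344 + (5 - ((2 + 2*1) + (3 - 1*2)))*(1² + 7) = 344 + (5 - ((2 + 2) + (3 - 2)))*(1 + 7) = 344 + (5 - (4 + 1))*8 = 344 + (5 - 1*5)*8 = 344 + (5 - 5)*8 = 344 + 0*8 = 344 + 0 = 344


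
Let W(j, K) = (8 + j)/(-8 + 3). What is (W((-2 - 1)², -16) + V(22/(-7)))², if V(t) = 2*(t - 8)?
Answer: 808201/1225 ≈ 659.76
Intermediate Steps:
W(j, K) = -8/5 - j/5 (W(j, K) = (8 + j)/(-5) = (8 + j)*(-⅕) = -8/5 - j/5)
V(t) = -16 + 2*t (V(t) = 2*(-8 + t) = -16 + 2*t)
(W((-2 - 1)², -16) + V(22/(-7)))² = ((-8/5 - (-2 - 1)²/5) + (-16 + 2*(22/(-7))))² = ((-8/5 - ⅕*(-3)²) + (-16 + 2*(22*(-⅐))))² = ((-8/5 - ⅕*9) + (-16 + 2*(-22/7)))² = ((-8/5 - 9/5) + (-16 - 44/7))² = (-17/5 - 156/7)² = (-899/35)² = 808201/1225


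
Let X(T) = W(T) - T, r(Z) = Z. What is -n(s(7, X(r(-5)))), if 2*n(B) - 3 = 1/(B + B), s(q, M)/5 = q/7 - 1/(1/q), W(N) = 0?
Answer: -179/120 ≈ -1.4917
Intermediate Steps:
X(T) = -T (X(T) = 0 - T = -T)
s(q, M) = -30*q/7 (s(q, M) = 5*(q/7 - 1/(1/q)) = 5*(q*(⅐) - 1/(1/q)) = 5*(q/7 - q) = 5*(-6*q/7) = -30*q/7)
n(B) = 3/2 + 1/(4*B) (n(B) = 3/2 + 1/(2*(B + B)) = 3/2 + 1/(2*((2*B))) = 3/2 + (1/(2*B))/2 = 3/2 + 1/(4*B))
-n(s(7, X(r(-5)))) = -(1 + 6*(-30/7*7))/(4*((-30/7*7))) = -(1 + 6*(-30))/(4*(-30)) = -(-1)*(1 - 180)/(4*30) = -(-1)*(-179)/(4*30) = -1*179/120 = -179/120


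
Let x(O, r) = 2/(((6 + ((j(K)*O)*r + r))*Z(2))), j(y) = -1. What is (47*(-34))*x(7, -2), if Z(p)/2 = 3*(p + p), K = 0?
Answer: -799/108 ≈ -7.3981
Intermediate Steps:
Z(p) = 12*p (Z(p) = 2*(3*(p + p)) = 2*(3*(2*p)) = 2*(6*p) = 12*p)
x(O, r) = 2/(144 + 24*r - 24*O*r) (x(O, r) = 2/(((6 + ((-O)*r + r))*(12*2))) = 2/(((6 + (-O*r + r))*24)) = 2/(((6 + (r - O*r))*24)) = 2/(((6 + r - O*r)*24)) = 2/(144 + 24*r - 24*O*r))
(47*(-34))*x(7, -2) = (47*(-34))*(1/(12*(6 - 2 - 1*7*(-2)))) = -799/(6*(6 - 2 + 14)) = -799/(6*18) = -1598*1/216 = -799/108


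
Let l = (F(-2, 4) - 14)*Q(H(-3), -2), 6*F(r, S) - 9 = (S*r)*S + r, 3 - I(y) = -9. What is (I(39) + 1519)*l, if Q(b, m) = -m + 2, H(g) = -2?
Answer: -333758/3 ≈ -1.1125e+5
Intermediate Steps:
I(y) = 12 (I(y) = 3 - 1*(-9) = 3 + 9 = 12)
F(r, S) = 3/2 + r/6 + r*S**2/6 (F(r, S) = 3/2 + ((S*r)*S + r)/6 = 3/2 + (r*S**2 + r)/6 = 3/2 + (r + r*S**2)/6 = 3/2 + (r/6 + r*S**2/6) = 3/2 + r/6 + r*S**2/6)
Q(b, m) = 2 - m
l = -218/3 (l = ((3/2 + (1/6)*(-2) + (1/6)*(-2)*4**2) - 14)*(2 - 1*(-2)) = ((3/2 - 1/3 + (1/6)*(-2)*16) - 14)*(2 + 2) = ((3/2 - 1/3 - 16/3) - 14)*4 = (-25/6 - 14)*4 = -109/6*4 = -218/3 ≈ -72.667)
(I(39) + 1519)*l = (12 + 1519)*(-218/3) = 1531*(-218/3) = -333758/3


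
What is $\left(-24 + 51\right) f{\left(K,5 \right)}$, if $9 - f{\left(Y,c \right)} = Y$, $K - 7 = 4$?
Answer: $-54$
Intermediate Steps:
$K = 11$ ($K = 7 + 4 = 11$)
$f{\left(Y,c \right)} = 9 - Y$
$\left(-24 + 51\right) f{\left(K,5 \right)} = \left(-24 + 51\right) \left(9 - 11\right) = 27 \left(9 - 11\right) = 27 \left(-2\right) = -54$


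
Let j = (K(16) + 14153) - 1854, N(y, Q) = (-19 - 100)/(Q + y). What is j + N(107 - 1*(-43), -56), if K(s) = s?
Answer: 1157491/94 ≈ 12314.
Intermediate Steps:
N(y, Q) = -119/(Q + y)
j = 12315 (j = (16 + 14153) - 1854 = 14169 - 1854 = 12315)
j + N(107 - 1*(-43), -56) = 12315 - 119/(-56 + (107 - 1*(-43))) = 12315 - 119/(-56 + (107 + 43)) = 12315 - 119/(-56 + 150) = 12315 - 119/94 = 1157491/94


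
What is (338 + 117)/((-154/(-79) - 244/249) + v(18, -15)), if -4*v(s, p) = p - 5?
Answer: 255723/3355 ≈ 76.221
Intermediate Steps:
v(s, p) = 5/4 - p/4 (v(s, p) = -(p - 5)/4 = -(-5 + p)/4 = 5/4 - p/4)
(338 + 117)/((-154/(-79) - 244/249) + v(18, -15)) = (338 + 117)/((-154/(-79) - 244/249) + (5/4 - ¼*(-15))) = 455/((-154*(-1/79) - 244*1/249) + (5/4 + 15/4)) = 455/((154/79 - 244/249) + 5) = 455/(19070/19671 + 5) = 455/(117425/19671) = 455*(19671/117425) = 255723/3355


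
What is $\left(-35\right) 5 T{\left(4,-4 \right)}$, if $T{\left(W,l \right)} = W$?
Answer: $-700$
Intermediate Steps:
$\left(-35\right) 5 T{\left(4,-4 \right)} = \left(-35\right) 5 \cdot 4 = \left(-175\right) 4 = -700$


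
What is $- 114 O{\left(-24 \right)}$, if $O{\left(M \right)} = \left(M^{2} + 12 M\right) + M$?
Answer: $-30096$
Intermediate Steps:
$O{\left(M \right)} = M^{2} + 13 M$
$- 114 O{\left(-24 \right)} = - 114 \left(- 24 \left(13 - 24\right)\right) = - 114 \left(\left(-24\right) \left(-11\right)\right) = \left(-114\right) 264 = -30096$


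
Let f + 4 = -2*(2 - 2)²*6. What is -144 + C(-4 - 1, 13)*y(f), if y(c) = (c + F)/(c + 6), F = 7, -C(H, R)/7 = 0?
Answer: -144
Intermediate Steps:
C(H, R) = 0 (C(H, R) = -7*0 = 0)
f = -4 (f = -4 - 2*(2 - 2)²*6 = -4 - 2*0²*6 = -4 - 2*0*6 = -4 + 0*6 = -4 + 0 = -4)
y(c) = (7 + c)/(6 + c) (y(c) = (c + 7)/(c + 6) = (7 + c)/(6 + c))
-144 + C(-4 - 1, 13)*y(f) = -144 + 0*((7 - 4)/(6 - 4)) = -144 + 0*(3/2) = -144 + 0 = -144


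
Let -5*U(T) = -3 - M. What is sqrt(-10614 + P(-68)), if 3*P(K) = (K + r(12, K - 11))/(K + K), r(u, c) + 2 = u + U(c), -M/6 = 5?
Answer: I*sqrt(11042643930)/1020 ≈ 103.02*I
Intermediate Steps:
M = -30 (M = -6*5 = -30)
U(T) = -27/5 (U(T) = -(-3 - 1*(-30))/5 = -(-3 + 30)/5 = -1/5*27 = -27/5)
r(u, c) = -37/5 + u (r(u, c) = -2 + (u - 27/5) = -2 + (-27/5 + u) = -37/5 + u)
P(K) = (23/5 + K)/(6*K) (P(K) = ((K + (-37/5 + 12))/(K + K))/3 = ((K + 23/5)/((2*K)))/3 = ((23/5 + K)*(1/(2*K)))/3 = ((23/5 + K)/(2*K))/3 = (23/5 + K)/(6*K))
sqrt(-10614 + P(-68)) = sqrt(-10614 + (1/30)*(23 + 5*(-68))/(-68)) = sqrt(-10614 + (1/30)*(-1/68)*(23 - 340)) = sqrt(-10614 + (1/30)*(-1/68)*(-317)) = sqrt(-10614 + 317/2040) = sqrt(-21652243/2040) = I*sqrt(11042643930)/1020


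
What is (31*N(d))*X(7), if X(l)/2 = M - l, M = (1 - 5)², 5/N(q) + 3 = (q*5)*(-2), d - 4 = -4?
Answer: -930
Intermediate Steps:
d = 0 (d = 4 - 4 = 0)
N(q) = 5/(-3 - 10*q) (N(q) = 5/(-3 + (q*5)*(-2)) = 5/(-3 + (5*q)*(-2)) = 5/(-3 - 10*q))
M = 16 (M = (-4)² = 16)
X(l) = 32 - 2*l (X(l) = 2*(16 - l) = 32 - 2*l)
(31*N(d))*X(7) = (31*(-5/(3 + 10*0)))*(32 - 2*7) = (31*(-5/(3 + 0)))*(32 - 14) = (31*(-5/3))*18 = -155/3*18 = -930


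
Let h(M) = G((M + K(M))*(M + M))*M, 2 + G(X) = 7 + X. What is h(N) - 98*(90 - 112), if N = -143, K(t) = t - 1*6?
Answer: -11940775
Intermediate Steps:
K(t) = -6 + t (K(t) = t - 6 = -6 + t)
G(X) = 5 + X (G(X) = -2 + (7 + X) = 5 + X)
h(M) = M*(5 + 2*M*(-6 + 2*M)) (h(M) = (5 + (M + (-6 + M))*(M + M))*M = (5 + (-6 + 2*M)*(2*M))*M = (5 + 2*M*(-6 + 2*M))*M = M*(5 + 2*M*(-6 + 2*M)))
h(N) - 98*(90 - 112) = -143*(5 + 4*(-143)*(-3 - 143)) - 98*(90 - 112) = -143*(5 + 4*(-143)*(-146)) - 98*(-22) = -143*(5 + 83512) + 2156 = -143*83517 + 2156 = -11942931 + 2156 = -11940775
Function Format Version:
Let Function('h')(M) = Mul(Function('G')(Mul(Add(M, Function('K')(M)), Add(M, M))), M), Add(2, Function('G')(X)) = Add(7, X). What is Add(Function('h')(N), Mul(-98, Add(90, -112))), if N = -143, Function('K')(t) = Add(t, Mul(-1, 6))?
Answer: -11940775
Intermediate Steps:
Function('K')(t) = Add(-6, t) (Function('K')(t) = Add(t, -6) = Add(-6, t))
Function('G')(X) = Add(5, X) (Function('G')(X) = Add(-2, Add(7, X)) = Add(5, X))
Function('h')(M) = Mul(M, Add(5, Mul(2, M, Add(-6, Mul(2, M))))) (Function('h')(M) = Mul(Add(5, Mul(Add(M, Add(-6, M)), Add(M, M))), M) = Mul(Add(5, Mul(Add(-6, Mul(2, M)), Mul(2, M))), M) = Mul(Add(5, Mul(2, M, Add(-6, Mul(2, M)))), M) = Mul(M, Add(5, Mul(2, M, Add(-6, Mul(2, M))))))
Add(Function('h')(N), Mul(-98, Add(90, -112))) = Add(Mul(-143, Add(5, Mul(4, -143, Add(-3, -143)))), Mul(-98, Add(90, -112))) = Add(Mul(-143, Add(5, Mul(4, -143, -146))), Mul(-98, -22)) = Add(Mul(-143, Add(5, 83512)), 2156) = Add(Mul(-143, 83517), 2156) = Add(-11942931, 2156) = -11940775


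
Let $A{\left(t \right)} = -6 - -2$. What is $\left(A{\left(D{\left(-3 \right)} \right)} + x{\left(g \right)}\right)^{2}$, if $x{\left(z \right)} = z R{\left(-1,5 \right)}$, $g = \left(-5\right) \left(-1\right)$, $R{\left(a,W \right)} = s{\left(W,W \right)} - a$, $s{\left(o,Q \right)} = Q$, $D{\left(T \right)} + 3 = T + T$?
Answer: $676$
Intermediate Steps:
$D{\left(T \right)} = -3 + 2 T$ ($D{\left(T \right)} = -3 + \left(T + T\right) = -3 + 2 T$)
$R{\left(a,W \right)} = W - a$
$g = 5$
$x{\left(z \right)} = 6 z$ ($x{\left(z \right)} = z \left(5 - -1\right) = z \left(5 + 1\right) = z 6 = 6 z$)
$A{\left(t \right)} = -4$ ($A{\left(t \right)} = -6 + 2 = -4$)
$\left(A{\left(D{\left(-3 \right)} \right)} + x{\left(g \right)}\right)^{2} = \left(-4 + 6 \cdot 5\right)^{2} = \left(-4 + 30\right)^{2} = 26^{2} = 676$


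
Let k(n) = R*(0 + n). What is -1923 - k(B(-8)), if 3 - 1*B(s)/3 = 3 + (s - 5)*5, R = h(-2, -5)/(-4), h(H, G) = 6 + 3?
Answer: -5937/4 ≈ -1484.3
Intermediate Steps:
h(H, G) = 9
R = -9/4 (R = 9/(-4) = 9*(-1/4) = -9/4 ≈ -2.2500)
B(s) = 75 - 15*s (B(s) = 9 - 3*(3 + (s - 5)*5) = 9 - 3*(3 + (-5 + s)*5) = 9 - 3*(3 + (-25 + 5*s)) = 9 - 3*(-22 + 5*s) = 9 + (66 - 15*s) = 75 - 15*s)
k(n) = -9*n/4 (k(n) = -9*(0 + n)/4 = -9*n/4)
-1923 - k(B(-8)) = -1923 - (-9)*(75 - 15*(-8))/4 = -1923 - (-9)*(75 + 120)/4 = -1923 - (-9)*195/4 = -1923 - 1*(-1755/4) = -1923 + 1755/4 = -5937/4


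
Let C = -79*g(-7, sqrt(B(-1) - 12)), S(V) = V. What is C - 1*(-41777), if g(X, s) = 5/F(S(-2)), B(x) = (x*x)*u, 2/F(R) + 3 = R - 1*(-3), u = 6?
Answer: 42172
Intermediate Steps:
F(R) = 2/R (F(R) = 2/(-3 + (R - 1*(-3))) = 2/(-3 + (R + 3)) = 2/(-3 + (3 + R)) = 2/R)
B(x) = 6*x**2 (B(x) = (x*x)*6 = x**2*6 = 6*x**2)
g(X, s) = -5 (g(X, s) = 5/((2/(-2))) = 5/((2*(-1/2))) = 5/(-1) = 5*(-1) = -5)
C = 395 (C = -79*(-5) = 395)
C - 1*(-41777) = 395 - 1*(-41777) = 395 + 41777 = 42172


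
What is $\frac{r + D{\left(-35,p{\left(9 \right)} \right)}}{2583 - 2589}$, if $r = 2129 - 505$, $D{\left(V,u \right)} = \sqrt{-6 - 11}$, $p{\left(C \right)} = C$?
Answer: $- \frac{812}{3} - \frac{i \sqrt{17}}{6} \approx -270.67 - 0.68718 i$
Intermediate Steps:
$D{\left(V,u \right)} = i \sqrt{17}$ ($D{\left(V,u \right)} = \sqrt{-17} = i \sqrt{17}$)
$r = 1624$ ($r = 2129 - 505 = 1624$)
$\frac{r + D{\left(-35,p{\left(9 \right)} \right)}}{2583 - 2589} = \frac{1624 + i \sqrt{17}}{2583 - 2589} = \frac{1624 + i \sqrt{17}}{-6} = \left(1624 + i \sqrt{17}\right) \left(- \frac{1}{6}\right) = - \frac{812}{3} - \frac{i \sqrt{17}}{6}$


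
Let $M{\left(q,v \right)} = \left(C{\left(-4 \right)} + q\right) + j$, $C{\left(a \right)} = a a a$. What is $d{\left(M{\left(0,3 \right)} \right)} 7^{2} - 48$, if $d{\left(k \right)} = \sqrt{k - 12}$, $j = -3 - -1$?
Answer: $-48 + 49 i \sqrt{78} \approx -48.0 + 432.76 i$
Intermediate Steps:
$j = -2$ ($j = -3 + 1 = -2$)
$C{\left(a \right)} = a^{3}$ ($C{\left(a \right)} = a^{2} a = a^{3}$)
$M{\left(q,v \right)} = -66 + q$ ($M{\left(q,v \right)} = \left(\left(-4\right)^{3} + q\right) - 2 = \left(-64 + q\right) - 2 = -66 + q$)
$d{\left(k \right)} = \sqrt{-12 + k}$
$d{\left(M{\left(0,3 \right)} \right)} 7^{2} - 48 = \sqrt{-12 + \left(-66 + 0\right)} 7^{2} - 48 = \sqrt{-12 - 66} \cdot 49 - 48 = \sqrt{-78} \cdot 49 - 48 = i \sqrt{78} \cdot 49 - 48 = 49 i \sqrt{78} - 48 = -48 + 49 i \sqrt{78}$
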